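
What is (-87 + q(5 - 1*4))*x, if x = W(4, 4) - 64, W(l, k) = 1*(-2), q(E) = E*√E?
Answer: 5676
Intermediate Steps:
q(E) = E^(3/2)
W(l, k) = -2
x = -66 (x = -2 - 64 = -66)
(-87 + q(5 - 1*4))*x = (-87 + (5 - 1*4)^(3/2))*(-66) = (-87 + (5 - 4)^(3/2))*(-66) = (-87 + 1^(3/2))*(-66) = (-87 + 1)*(-66) = -86*(-66) = 5676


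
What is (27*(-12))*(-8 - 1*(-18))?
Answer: -3240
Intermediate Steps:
(27*(-12))*(-8 - 1*(-18)) = -324*(-8 + 18) = -324*10 = -3240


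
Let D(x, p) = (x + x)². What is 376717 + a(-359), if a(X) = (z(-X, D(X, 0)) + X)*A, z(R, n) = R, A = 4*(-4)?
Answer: 376717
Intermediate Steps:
D(x, p) = 4*x² (D(x, p) = (2*x)² = 4*x²)
A = -16
a(X) = 0 (a(X) = (-X + X)*(-16) = 0*(-16) = 0)
376717 + a(-359) = 376717 + 0 = 376717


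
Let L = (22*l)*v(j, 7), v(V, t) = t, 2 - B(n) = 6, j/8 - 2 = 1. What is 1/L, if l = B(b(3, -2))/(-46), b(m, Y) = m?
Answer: 23/308 ≈ 0.074675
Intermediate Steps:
j = 24 (j = 16 + 8*1 = 16 + 8 = 24)
B(n) = -4 (B(n) = 2 - 1*6 = 2 - 6 = -4)
l = 2/23 (l = -4/(-46) = -4*(-1/46) = 2/23 ≈ 0.086957)
L = 308/23 (L = (22*(2/23))*7 = (44/23)*7 = 308/23 ≈ 13.391)
1/L = 1/(308/23) = 23/308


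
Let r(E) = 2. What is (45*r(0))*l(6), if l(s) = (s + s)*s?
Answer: 6480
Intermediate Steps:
l(s) = 2*s² (l(s) = (2*s)*s = 2*s²)
(45*r(0))*l(6) = (45*2)*(2*6²) = 90*(2*36) = 90*72 = 6480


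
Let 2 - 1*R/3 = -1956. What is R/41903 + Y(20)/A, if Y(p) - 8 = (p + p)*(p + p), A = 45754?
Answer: 168069510/958614931 ≈ 0.17533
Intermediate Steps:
R = 5874 (R = 6 - 3*(-1956) = 6 + 5868 = 5874)
Y(p) = 8 + 4*p² (Y(p) = 8 + (p + p)*(p + p) = 8 + (2*p)*(2*p) = 8 + 4*p²)
R/41903 + Y(20)/A = 5874/41903 + (8 + 4*20²)/45754 = 5874*(1/41903) + (8 + 4*400)*(1/45754) = 5874/41903 + (8 + 1600)*(1/45754) = 5874/41903 + 1608*(1/45754) = 5874/41903 + 804/22877 = 168069510/958614931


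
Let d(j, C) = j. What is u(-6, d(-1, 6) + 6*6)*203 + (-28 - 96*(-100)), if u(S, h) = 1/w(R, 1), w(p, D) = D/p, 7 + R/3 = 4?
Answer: 7745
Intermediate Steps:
R = -9 (R = -21 + 3*4 = -21 + 12 = -9)
u(S, h) = -9 (u(S, h) = 1/(1/(-9)) = 1/(1*(-1/9)) = 1/(-1/9) = 1*(-9) = -9)
u(-6, d(-1, 6) + 6*6)*203 + (-28 - 96*(-100)) = -9*203 + (-28 - 96*(-100)) = -1827 + (-28 + 9600) = -1827 + 9572 = 7745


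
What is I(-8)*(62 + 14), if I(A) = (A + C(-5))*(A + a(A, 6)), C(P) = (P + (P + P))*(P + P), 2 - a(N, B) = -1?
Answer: -53960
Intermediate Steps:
a(N, B) = 3 (a(N, B) = 2 - 1*(-1) = 2 + 1 = 3)
C(P) = 6*P² (C(P) = (P + 2*P)*(2*P) = (3*P)*(2*P) = 6*P²)
I(A) = (3 + A)*(150 + A) (I(A) = (A + 6*(-5)²)*(A + 3) = (A + 6*25)*(3 + A) = (A + 150)*(3 + A) = (150 + A)*(3 + A) = (3 + A)*(150 + A))
I(-8)*(62 + 14) = (450 + (-8)² + 153*(-8))*(62 + 14) = (450 + 64 - 1224)*76 = -710*76 = -53960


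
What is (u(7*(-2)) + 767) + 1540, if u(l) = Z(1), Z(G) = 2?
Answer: 2309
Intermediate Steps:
u(l) = 2
(u(7*(-2)) + 767) + 1540 = (2 + 767) + 1540 = 769 + 1540 = 2309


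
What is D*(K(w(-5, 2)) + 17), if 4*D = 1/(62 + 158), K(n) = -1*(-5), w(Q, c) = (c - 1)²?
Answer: 1/40 ≈ 0.025000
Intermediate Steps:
w(Q, c) = (-1 + c)²
K(n) = 5
D = 1/880 (D = 1/(4*(62 + 158)) = (¼)/220 = (¼)*(1/220) = 1/880 ≈ 0.0011364)
D*(K(w(-5, 2)) + 17) = (5 + 17)/880 = (1/880)*22 = 1/40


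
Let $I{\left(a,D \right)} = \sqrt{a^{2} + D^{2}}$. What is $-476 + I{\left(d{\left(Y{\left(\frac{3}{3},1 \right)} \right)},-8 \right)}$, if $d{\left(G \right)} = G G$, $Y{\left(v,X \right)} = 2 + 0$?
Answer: $-476 + 4 \sqrt{5} \approx -467.06$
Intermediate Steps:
$Y{\left(v,X \right)} = 2$
$d{\left(G \right)} = G^{2}$
$I{\left(a,D \right)} = \sqrt{D^{2} + a^{2}}$
$-476 + I{\left(d{\left(Y{\left(\frac{3}{3},1 \right)} \right)},-8 \right)} = -476 + \sqrt{\left(-8\right)^{2} + \left(2^{2}\right)^{2}} = -476 + \sqrt{64 + 4^{2}} = -476 + \sqrt{64 + 16} = -476 + \sqrt{80} = -476 + 4 \sqrt{5}$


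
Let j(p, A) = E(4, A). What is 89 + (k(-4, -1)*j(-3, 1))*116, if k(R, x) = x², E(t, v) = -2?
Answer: -143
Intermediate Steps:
j(p, A) = -2
89 + (k(-4, -1)*j(-3, 1))*116 = 89 + ((-1)²*(-2))*116 = 89 + (1*(-2))*116 = 89 - 2*116 = 89 - 232 = -143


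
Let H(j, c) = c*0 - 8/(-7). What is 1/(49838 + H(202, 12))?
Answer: 7/348874 ≈ 2.0065e-5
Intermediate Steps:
H(j, c) = 8/7 (H(j, c) = 0 - 8*(-⅐) = 0 + 8/7 = 8/7)
1/(49838 + H(202, 12)) = 1/(49838 + 8/7) = 1/(348874/7) = 7/348874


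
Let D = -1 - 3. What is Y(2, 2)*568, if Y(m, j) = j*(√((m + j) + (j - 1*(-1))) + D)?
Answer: -4544 + 1136*√7 ≈ -1538.4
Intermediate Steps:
D = -4
Y(m, j) = j*(-4 + √(1 + m + 2*j)) (Y(m, j) = j*(√((m + j) + (j - 1*(-1))) - 4) = j*(√((j + m) + (j + 1)) - 4) = j*(√((j + m) + (1 + j)) - 4) = j*(√(1 + m + 2*j) - 4) = j*(-4 + √(1 + m + 2*j)))
Y(2, 2)*568 = (2*(-4 + √(1 + 2 + 2*2)))*568 = (2*(-4 + √(1 + 2 + 4)))*568 = (2*(-4 + √7))*568 = (-8 + 2*√7)*568 = -4544 + 1136*√7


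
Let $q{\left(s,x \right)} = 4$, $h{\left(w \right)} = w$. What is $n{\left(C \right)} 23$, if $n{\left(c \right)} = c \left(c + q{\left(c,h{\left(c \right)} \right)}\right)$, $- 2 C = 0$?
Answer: $0$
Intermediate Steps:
$C = 0$ ($C = \left(- \frac{1}{2}\right) 0 = 0$)
$n{\left(c \right)} = c \left(4 + c\right)$ ($n{\left(c \right)} = c \left(c + 4\right) = c \left(4 + c\right)$)
$n{\left(C \right)} 23 = 0 \left(4 + 0\right) 23 = 0 \cdot 4 \cdot 23 = 0 \cdot 23 = 0$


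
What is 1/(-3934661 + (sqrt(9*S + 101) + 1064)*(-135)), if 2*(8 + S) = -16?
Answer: I/(-4078301*I + 135*sqrt(43)) ≈ -2.452e-7 + 5.3224e-11*I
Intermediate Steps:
S = -16 (S = -8 + (1/2)*(-16) = -8 - 8 = -16)
1/(-3934661 + (sqrt(9*S + 101) + 1064)*(-135)) = 1/(-3934661 + (sqrt(9*(-16) + 101) + 1064)*(-135)) = 1/(-3934661 + (sqrt(-144 + 101) + 1064)*(-135)) = 1/(-3934661 + (sqrt(-43) + 1064)*(-135)) = 1/(-3934661 + (I*sqrt(43) + 1064)*(-135)) = 1/(-3934661 + (1064 + I*sqrt(43))*(-135)) = 1/(-3934661 + (-143640 - 135*I*sqrt(43))) = 1/(-4078301 - 135*I*sqrt(43))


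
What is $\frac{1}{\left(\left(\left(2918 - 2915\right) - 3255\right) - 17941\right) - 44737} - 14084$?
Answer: $- \frac{928558121}{65930} \approx -14084.0$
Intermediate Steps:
$\frac{1}{\left(\left(\left(2918 - 2915\right) - 3255\right) - 17941\right) - 44737} - 14084 = \frac{1}{\left(\left(3 - 3255\right) - 17941\right) - 44737} - 14084 = \frac{1}{\left(-3252 - 17941\right) - 44737} - 14084 = \frac{1}{-21193 - 44737} - 14084 = \frac{1}{-65930} - 14084 = - \frac{1}{65930} - 14084 = - \frac{928558121}{65930}$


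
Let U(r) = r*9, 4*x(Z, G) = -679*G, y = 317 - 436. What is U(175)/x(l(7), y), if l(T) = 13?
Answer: 900/11543 ≈ 0.077969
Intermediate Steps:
y = -119
x(Z, G) = -679*G/4 (x(Z, G) = (-679*G)/4 = -679*G/4)
U(r) = 9*r
U(175)/x(l(7), y) = (9*175)/((-679/4*(-119))) = 1575/(80801/4) = 1575*(4/80801) = 900/11543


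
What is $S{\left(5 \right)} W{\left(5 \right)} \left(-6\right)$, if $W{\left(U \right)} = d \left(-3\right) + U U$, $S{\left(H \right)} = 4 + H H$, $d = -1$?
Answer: $-4872$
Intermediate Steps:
$S{\left(H \right)} = 4 + H^{2}$
$W{\left(U \right)} = 3 + U^{2}$ ($W{\left(U \right)} = \left(-1\right) \left(-3\right) + U U = 3 + U^{2}$)
$S{\left(5 \right)} W{\left(5 \right)} \left(-6\right) = \left(4 + 5^{2}\right) \left(3 + 5^{2}\right) \left(-6\right) = \left(4 + 25\right) \left(3 + 25\right) \left(-6\right) = 29 \cdot 28 \left(-6\right) = 812 \left(-6\right) = -4872$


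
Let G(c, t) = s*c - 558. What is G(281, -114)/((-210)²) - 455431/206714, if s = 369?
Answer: 9794559/72349900 ≈ 0.13538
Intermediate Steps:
G(c, t) = -558 + 369*c (G(c, t) = 369*c - 558 = -558 + 369*c)
G(281, -114)/((-210)²) - 455431/206714 = (-558 + 369*281)/((-210)²) - 455431/206714 = (-558 + 103689)/44100 - 455431*1/206714 = 103131*(1/44100) - 455431/206714 = 1637/700 - 455431/206714 = 9794559/72349900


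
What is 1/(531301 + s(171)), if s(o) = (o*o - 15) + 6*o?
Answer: 1/561553 ≈ 1.7808e-6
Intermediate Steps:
s(o) = -15 + o² + 6*o (s(o) = (o² - 15) + 6*o = (-15 + o²) + 6*o = -15 + o² + 6*o)
1/(531301 + s(171)) = 1/(531301 + (-15 + 171² + 6*171)) = 1/(531301 + (-15 + 29241 + 1026)) = 1/(531301 + 30252) = 1/561553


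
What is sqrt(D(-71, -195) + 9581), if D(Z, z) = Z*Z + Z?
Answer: sqrt(14551) ≈ 120.63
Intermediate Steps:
D(Z, z) = Z + Z**2 (D(Z, z) = Z**2 + Z = Z + Z**2)
sqrt(D(-71, -195) + 9581) = sqrt(-71*(1 - 71) + 9581) = sqrt(-71*(-70) + 9581) = sqrt(4970 + 9581) = sqrt(14551)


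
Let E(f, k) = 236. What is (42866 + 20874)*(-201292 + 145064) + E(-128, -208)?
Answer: -3583972484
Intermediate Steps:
(42866 + 20874)*(-201292 + 145064) + E(-128, -208) = (42866 + 20874)*(-201292 + 145064) + 236 = 63740*(-56228) + 236 = -3583972720 + 236 = -3583972484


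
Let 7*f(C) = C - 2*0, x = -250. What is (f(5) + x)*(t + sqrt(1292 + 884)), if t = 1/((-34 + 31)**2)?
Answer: -1745/63 - 13960*sqrt(34)/7 ≈ -11656.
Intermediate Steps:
t = 1/9 (t = 1/((-3)**2) = 1/9 ≈ 0.11111)
f(C) = C/7 (f(C) = (C - 2*0)/7 = (C + 0)/7 = C/7)
(f(5) + x)*(t + sqrt(1292 + 884)) = ((1/7)*5 - 250)*(1/9 + sqrt(1292 + 884)) = (5/7 - 250)*(1/9 + sqrt(2176)) = -1745*(1/9 + 8*sqrt(34))/7 = -1745/63 - 13960*sqrt(34)/7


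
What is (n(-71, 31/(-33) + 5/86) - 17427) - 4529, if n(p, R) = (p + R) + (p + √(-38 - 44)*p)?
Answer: -62716625/2838 - 71*I*√82 ≈ -22099.0 - 642.93*I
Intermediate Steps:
n(p, R) = R + 2*p + I*p*√82 (n(p, R) = (R + p) + (p + √(-82)*p) = (R + p) + (p + (I*√82)*p) = (R + p) + (p + I*p*√82) = R + 2*p + I*p*√82)
(n(-71, 31/(-33) + 5/86) - 17427) - 4529 = (((31/(-33) + 5/86) + 2*(-71) + I*(-71)*√82) - 17427) - 4529 = (((31*(-1/33) + 5*(1/86)) - 142 - 71*I*√82) - 17427) - 4529 = (((-31/33 + 5/86) - 142 - 71*I*√82) - 17427) - 4529 = ((-2501/2838 - 142 - 71*I*√82) - 17427) - 4529 = ((-405497/2838 - 71*I*√82) - 17427) - 4529 = (-49863323/2838 - 71*I*√82) - 4529 = -62716625/2838 - 71*I*√82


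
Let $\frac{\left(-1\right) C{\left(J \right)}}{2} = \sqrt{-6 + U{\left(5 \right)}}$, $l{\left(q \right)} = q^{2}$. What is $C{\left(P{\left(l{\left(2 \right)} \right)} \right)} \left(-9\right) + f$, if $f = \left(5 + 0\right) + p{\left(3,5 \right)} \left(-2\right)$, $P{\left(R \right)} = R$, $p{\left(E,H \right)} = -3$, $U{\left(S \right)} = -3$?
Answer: $11 + 54 i \approx 11.0 + 54.0 i$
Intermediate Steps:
$f = 11$ ($f = \left(5 + 0\right) - -6 = 5 + 6 = 11$)
$C{\left(J \right)} = - 6 i$ ($C{\left(J \right)} = - 2 \sqrt{-6 - 3} = - 2 \sqrt{-9} = - 2 \cdot 3 i = - 6 i$)
$C{\left(P{\left(l{\left(2 \right)} \right)} \right)} \left(-9\right) + f = - 6 i \left(-9\right) + 11 = 54 i + 11 = 11 + 54 i$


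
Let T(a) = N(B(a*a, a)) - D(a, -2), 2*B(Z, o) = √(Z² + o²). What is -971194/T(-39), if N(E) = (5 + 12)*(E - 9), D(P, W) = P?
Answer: -73810744/111495339 - 214633874*√1522/111495339 ≈ -75.764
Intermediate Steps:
B(Z, o) = √(Z² + o²)/2
N(E) = -153 + 17*E (N(E) = 17*(-9 + E) = -153 + 17*E)
T(a) = -153 - a + 17*√(a² + a⁴)/2 (T(a) = (-153 + 17*(√((a*a)² + a²)/2)) - a = (-153 + 17*(√((a²)² + a²)/2)) - a = (-153 + 17*(√(a⁴ + a²)/2)) - a = (-153 + 17*(√(a² + a⁴)/2)) - a = (-153 + 17*√(a² + a⁴)/2) - a = -153 - a + 17*√(a² + a⁴)/2)
-971194/T(-39) = -971194/(-153 - 1*(-39) + 17*√((-39)² + (-39)⁴)/2) = -971194/(-153 + 39 + 17*√(1521 + 2313441)/2) = -971194/(-153 + 39 + 17*√2314962/2) = -971194/(-153 + 39 + 17*(39*√1522)/2) = -971194/(-153 + 39 + 663*√1522/2) = -971194/(-114 + 663*√1522/2)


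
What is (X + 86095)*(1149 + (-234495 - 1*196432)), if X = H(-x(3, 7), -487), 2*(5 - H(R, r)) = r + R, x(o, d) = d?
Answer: -37110040966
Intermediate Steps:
H(R, r) = 5 - R/2 - r/2 (H(R, r) = 5 - (r + R)/2 = 5 - (R + r)/2 = 5 + (-R/2 - r/2) = 5 - R/2 - r/2)
X = 252 (X = 5 - (-1)*7/2 - ½*(-487) = 5 - ½*(-7) + 487/2 = 5 + 7/2 + 487/2 = 252)
(X + 86095)*(1149 + (-234495 - 1*196432)) = (252 + 86095)*(1149 + (-234495 - 1*196432)) = 86347*(1149 + (-234495 - 196432)) = 86347*(1149 - 430927) = 86347*(-429778) = -37110040966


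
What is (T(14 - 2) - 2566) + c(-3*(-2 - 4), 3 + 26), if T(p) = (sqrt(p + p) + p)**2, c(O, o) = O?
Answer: -2380 + 48*sqrt(6) ≈ -2262.4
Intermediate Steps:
T(p) = (p + sqrt(2)*sqrt(p))**2 (T(p) = (sqrt(2*p) + p)**2 = (sqrt(2)*sqrt(p) + p)**2 = (p + sqrt(2)*sqrt(p))**2)
(T(14 - 2) - 2566) + c(-3*(-2 - 4), 3 + 26) = (((14 - 2) + sqrt(2)*sqrt(14 - 2))**2 - 2566) - 3*(-2 - 4) = ((12 + sqrt(2)*sqrt(12))**2 - 2566) - 3*(-6) = ((12 + sqrt(2)*(2*sqrt(3)))**2 - 2566) + 18 = ((12 + 2*sqrt(6))**2 - 2566) + 18 = (-2566 + (12 + 2*sqrt(6))**2) + 18 = -2548 + (12 + 2*sqrt(6))**2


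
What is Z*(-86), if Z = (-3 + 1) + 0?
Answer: 172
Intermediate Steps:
Z = -2 (Z = -2 + 0 = -2)
Z*(-86) = -2*(-86) = 172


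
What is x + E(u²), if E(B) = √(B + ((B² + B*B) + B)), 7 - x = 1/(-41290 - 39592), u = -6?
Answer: 566175/80882 + 6*√74 ≈ 58.614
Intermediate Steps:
x = 566175/80882 (x = 7 - 1/(-41290 - 39592) = 7 - 1/(-80882) = 7 - 1*(-1/80882) = 7 + 1/80882 = 566175/80882 ≈ 7.0000)
E(B) = √(2*B + 2*B²) (E(B) = √(B + ((B² + B²) + B)) = √(B + (2*B² + B)) = √(B + (B + 2*B²)) = √(2*B + 2*B²))
x + E(u²) = 566175/80882 + √2*√((-6)²*(1 + (-6)²)) = 566175/80882 + √2*√(36*(1 + 36)) = 566175/80882 + √2*√(36*37) = 566175/80882 + √2*√1332 = 566175/80882 + √2*(6*√37) = 566175/80882 + 6*√74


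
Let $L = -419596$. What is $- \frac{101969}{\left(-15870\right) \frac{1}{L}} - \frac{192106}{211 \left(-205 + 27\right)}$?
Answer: $- \frac{401736361607543}{149011365} \approx -2.696 \cdot 10^{6}$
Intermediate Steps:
$- \frac{101969}{\left(-15870\right) \frac{1}{L}} - \frac{192106}{211 \left(-205 + 27\right)} = - \frac{101969}{\left(-15870\right) \frac{1}{-419596}} - \frac{192106}{211 \left(-205 + 27\right)} = - \frac{101969}{\left(-15870\right) \left(- \frac{1}{419596}\right)} - \frac{192106}{211 \left(-178\right)} = - \frac{101969}{\frac{7935}{209798}} - \frac{192106}{-37558} = \left(-101969\right) \frac{209798}{7935} - - \frac{96053}{18779} = - \frac{21392892262}{7935} + \frac{96053}{18779} = - \frac{401736361607543}{149011365}$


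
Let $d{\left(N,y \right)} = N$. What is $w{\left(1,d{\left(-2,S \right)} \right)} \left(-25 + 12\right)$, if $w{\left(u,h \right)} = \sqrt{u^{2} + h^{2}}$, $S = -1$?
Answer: $- 13 \sqrt{5} \approx -29.069$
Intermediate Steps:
$w{\left(u,h \right)} = \sqrt{h^{2} + u^{2}}$
$w{\left(1,d{\left(-2,S \right)} \right)} \left(-25 + 12\right) = \sqrt{\left(-2\right)^{2} + 1^{2}} \left(-25 + 12\right) = \sqrt{4 + 1} \left(-13\right) = \sqrt{5} \left(-13\right) = - 13 \sqrt{5}$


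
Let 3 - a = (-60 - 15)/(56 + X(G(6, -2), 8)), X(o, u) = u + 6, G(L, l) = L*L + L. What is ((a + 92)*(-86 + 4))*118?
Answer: -6507110/7 ≈ -9.2959e+5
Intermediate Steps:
G(L, l) = L + L² (G(L, l) = L² + L = L + L²)
X(o, u) = 6 + u
a = 57/14 (a = 3 - (-60 - 15)/(56 + (6 + 8)) = 3 - (-75)/(56 + 14) = 3 - (-75)/70 = 3 - 1*(-15/14) = 3 + 15/14 = 57/14 ≈ 4.0714)
((a + 92)*(-86 + 4))*118 = ((57/14 + 92)*(-86 + 4))*118 = ((1345/14)*(-82))*118 = -55145/7*118 = -6507110/7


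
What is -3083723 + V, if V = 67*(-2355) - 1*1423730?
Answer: -4665238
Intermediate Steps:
V = -1581515 (V = -157785 - 1423730 = -1581515)
-3083723 + V = -3083723 - 1581515 = -4665238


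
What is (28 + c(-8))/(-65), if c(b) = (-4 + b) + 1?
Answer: -17/65 ≈ -0.26154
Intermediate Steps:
c(b) = -3 + b
(28 + c(-8))/(-65) = (28 + (-3 - 8))/(-65) = -(28 - 11)/65 = -1/65*17 = -17/65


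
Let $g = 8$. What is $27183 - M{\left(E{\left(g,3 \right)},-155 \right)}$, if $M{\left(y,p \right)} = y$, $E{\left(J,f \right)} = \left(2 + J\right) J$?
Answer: $27103$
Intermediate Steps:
$E{\left(J,f \right)} = J \left(2 + J\right)$
$27183 - M{\left(E{\left(g,3 \right)},-155 \right)} = 27183 - 8 \left(2 + 8\right) = 27183 - 8 \cdot 10 = 27183 - 80 = 27103$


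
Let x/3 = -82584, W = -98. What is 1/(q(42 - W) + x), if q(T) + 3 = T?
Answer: -1/247615 ≈ -4.0385e-6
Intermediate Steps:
q(T) = -3 + T
x = -247752 (x = 3*(-82584) = -247752)
1/(q(42 - W) + x) = 1/((-3 + (42 - 1*(-98))) - 247752) = 1/((-3 + (42 + 98)) - 247752) = 1/((-3 + 140) - 247752) = 1/(137 - 247752) = 1/(-247615) = -1/247615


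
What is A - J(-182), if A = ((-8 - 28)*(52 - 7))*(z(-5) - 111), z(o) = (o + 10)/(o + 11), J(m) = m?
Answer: 178652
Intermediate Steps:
z(o) = (10 + o)/(11 + o)
A = 178470 (A = ((-8 - 28)*(52 - 7))*((10 - 5)/(11 - 5) - 111) = (-36*45)*(5/6 - 111) = -1620*((⅙)*5 - 111) = -1620*(⅚ - 111) = -1620*(-661/6) = 178470)
A - J(-182) = 178470 - 1*(-182) = 178470 + 182 = 178652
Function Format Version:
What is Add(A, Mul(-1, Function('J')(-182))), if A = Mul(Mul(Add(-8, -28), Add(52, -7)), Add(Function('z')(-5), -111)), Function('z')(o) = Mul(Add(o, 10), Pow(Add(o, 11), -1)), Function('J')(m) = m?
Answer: 178652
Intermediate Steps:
Function('z')(o) = Mul(Pow(Add(11, o), -1), Add(10, o)) (Function('z')(o) = Mul(Add(10, o), Pow(Add(11, o), -1)) = Mul(Pow(Add(11, o), -1), Add(10, o)))
A = 178470 (A = Mul(Mul(Add(-8, -28), Add(52, -7)), Add(Mul(Pow(Add(11, -5), -1), Add(10, -5)), -111)) = Mul(Mul(-36, 45), Add(Mul(Pow(6, -1), 5), -111)) = Mul(-1620, Add(Mul(Rational(1, 6), 5), -111)) = Mul(-1620, Add(Rational(5, 6), -111)) = Mul(-1620, Rational(-661, 6)) = 178470)
Add(A, Mul(-1, Function('J')(-182))) = Add(178470, Mul(-1, -182)) = Add(178470, 182) = 178652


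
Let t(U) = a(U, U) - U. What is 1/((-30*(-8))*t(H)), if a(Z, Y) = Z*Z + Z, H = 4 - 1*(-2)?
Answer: 1/8640 ≈ 0.00011574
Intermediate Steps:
H = 6 (H = 4 + 2 = 6)
a(Z, Y) = Z + Z**2 (a(Z, Y) = Z**2 + Z = Z + Z**2)
t(U) = -U + U*(1 + U) (t(U) = U*(1 + U) - U = -U + U*(1 + U))
1/((-30*(-8))*t(H)) = 1/(-30*(-8)*6**2) = 1/(240*36) = 1/8640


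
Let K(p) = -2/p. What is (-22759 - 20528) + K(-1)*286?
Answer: -42715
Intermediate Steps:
(-22759 - 20528) + K(-1)*286 = (-22759 - 20528) - 2/(-1)*286 = -43287 - 2*(-1)*286 = -43287 + 2*286 = -43287 + 572 = -42715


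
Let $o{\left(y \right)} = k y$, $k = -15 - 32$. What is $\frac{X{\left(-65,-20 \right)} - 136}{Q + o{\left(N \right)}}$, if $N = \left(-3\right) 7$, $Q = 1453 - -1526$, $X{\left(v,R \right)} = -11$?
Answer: $- \frac{49}{1322} \approx -0.037065$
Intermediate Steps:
$Q = 2979$ ($Q = 1453 + 1526 = 2979$)
$N = -21$
$k = -47$
$o{\left(y \right)} = - 47 y$
$\frac{X{\left(-65,-20 \right)} - 136}{Q + o{\left(N \right)}} = \frac{-11 - 136}{2979 - -987} = - \frac{147}{2979 + 987} = - \frac{147}{3966} = \left(-147\right) \frac{1}{3966} = - \frac{49}{1322}$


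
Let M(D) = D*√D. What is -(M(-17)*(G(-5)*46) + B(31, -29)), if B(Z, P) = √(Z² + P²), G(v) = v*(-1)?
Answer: -√1802 + 3910*I*√17 ≈ -42.45 + 16121.0*I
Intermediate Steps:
M(D) = D^(3/2)
G(v) = -v
B(Z, P) = √(P² + Z²)
-(M(-17)*(G(-5)*46) + B(31, -29)) = -((-17)^(3/2)*(-1*(-5)*46) + √((-29)² + 31²)) = -((-17*I*√17)*(5*46) + √(841 + 961)) = -(-17*I*√17*230 + √1802) = -(-3910*I*√17 + √1802) = -(√1802 - 3910*I*√17) = -√1802 + 3910*I*√17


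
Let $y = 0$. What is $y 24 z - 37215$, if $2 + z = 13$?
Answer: $-37215$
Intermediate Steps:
$z = 11$ ($z = -2 + 13 = 11$)
$y 24 z - 37215 = 0 \cdot 24 \cdot 11 - 37215 = 0 \cdot 11 - 37215 = 0 - 37215 = -37215$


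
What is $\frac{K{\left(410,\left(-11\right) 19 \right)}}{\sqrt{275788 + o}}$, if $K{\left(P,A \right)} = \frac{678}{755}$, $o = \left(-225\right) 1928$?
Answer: $- \frac{339 i \sqrt{39503}}{29824765} \approx - 0.0022591 i$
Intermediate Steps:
$o = -433800$
$K{\left(P,A \right)} = \frac{678}{755}$ ($K{\left(P,A \right)} = 678 \cdot \frac{1}{755} = \frac{678}{755}$)
$\frac{K{\left(410,\left(-11\right) 19 \right)}}{\sqrt{275788 + o}} = \frac{678}{755 \sqrt{275788 - 433800}} = \frac{678}{755 \sqrt{-158012}} = \frac{678}{755 \cdot 2 i \sqrt{39503}} = \frac{678 \left(- \frac{i \sqrt{39503}}{79006}\right)}{755} = - \frac{339 i \sqrt{39503}}{29824765}$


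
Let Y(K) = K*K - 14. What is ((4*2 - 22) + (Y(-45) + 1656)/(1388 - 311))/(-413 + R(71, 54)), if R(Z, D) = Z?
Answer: 11411/368334 ≈ 0.030980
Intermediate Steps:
Y(K) = -14 + K² (Y(K) = K² - 14 = -14 + K²)
((4*2 - 22) + (Y(-45) + 1656)/(1388 - 311))/(-413 + R(71, 54)) = ((4*2 - 22) + ((-14 + (-45)²) + 1656)/(1388 - 311))/(-413 + 71) = ((8 - 22) + ((-14 + 2025) + 1656)/1077)/(-342) = (-14 + (2011 + 1656)*(1/1077))*(-1/342) = (-14 + 3667*(1/1077))*(-1/342) = (-14 + 3667/1077)*(-1/342) = -11411/1077*(-1/342) = 11411/368334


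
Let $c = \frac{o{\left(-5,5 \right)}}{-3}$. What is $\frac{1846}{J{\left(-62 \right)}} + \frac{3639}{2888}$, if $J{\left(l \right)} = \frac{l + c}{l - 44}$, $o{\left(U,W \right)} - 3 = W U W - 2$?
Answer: $\frac{847781241}{89528} \approx 9469.5$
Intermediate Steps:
$o{\left(U,W \right)} = 1 + U W^{2}$ ($o{\left(U,W \right)} = 3 + \left(W U W - 2\right) = 3 + \left(U W W - 2\right) = 3 + \left(U W^{2} - 2\right) = 3 + \left(-2 + U W^{2}\right) = 1 + U W^{2}$)
$c = \frac{124}{3}$ ($c = \frac{1 - 5 \cdot 5^{2}}{-3} = - \frac{1 - 125}{3} = \left(- \frac{1}{3}\right) \left(-124\right) = \frac{124}{3} \approx 41.333$)
$J{\left(l \right)} = \frac{\frac{124}{3} + l}{-44 + l}$ ($J{\left(l \right)} = \frac{l + \frac{124}{3}}{l - 44} = \frac{\frac{124}{3} + l}{-44 + l}$)
$\frac{1846}{J{\left(-62 \right)}} + \frac{3639}{2888} = \frac{1846}{\frac{1}{-44 - 62} \left(\frac{124}{3} - 62\right)} + \frac{3639}{2888} = \frac{1846}{\frac{1}{-106} \left(- \frac{62}{3}\right)} + 3639 \cdot \frac{1}{2888} = \frac{1846}{\left(- \frac{1}{106}\right) \left(- \frac{62}{3}\right)} + \frac{3639}{2888} = \frac{1846}{\frac{31}{159}} + \frac{3639}{2888} = 1846 \cdot \frac{159}{31} + \frac{3639}{2888} = \frac{293514}{31} + \frac{3639}{2888} = \frac{847781241}{89528}$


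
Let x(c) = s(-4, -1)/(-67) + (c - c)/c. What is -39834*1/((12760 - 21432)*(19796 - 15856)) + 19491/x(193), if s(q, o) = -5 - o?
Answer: 5577433871037/17083840 ≈ 3.2647e+5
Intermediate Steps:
x(c) = 4/67 (x(c) = (-5 - 1*(-1))/(-67) + (c - c)/c = (-5 + 1)*(-1/67) + 0/c = -4*(-1/67) + 0 = 4/67 + 0 = 4/67)
-39834*1/((12760 - 21432)*(19796 - 15856)) + 19491/x(193) = -39834*1/((12760 - 21432)*(19796 - 15856)) + 19491/(4/67) = -39834/(3940*(-8672)) + 19491*(67/4) = -39834/(-34167680) + 1305897/4 = -39834*(-1/34167680) + 1305897/4 = 19917/17083840 + 1305897/4 = 5577433871037/17083840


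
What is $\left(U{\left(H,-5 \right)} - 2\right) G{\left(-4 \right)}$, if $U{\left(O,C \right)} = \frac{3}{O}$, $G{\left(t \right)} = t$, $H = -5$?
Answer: $\frac{52}{5} \approx 10.4$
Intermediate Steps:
$\left(U{\left(H,-5 \right)} - 2\right) G{\left(-4 \right)} = \left(\frac{3}{-5} - 2\right) \left(-4\right) = \left(3 \left(- \frac{1}{5}\right) - 2\right) \left(-4\right) = \left(- \frac{3}{5} - 2\right) \left(-4\right) = \left(- \frac{13}{5}\right) \left(-4\right) = \frac{52}{5}$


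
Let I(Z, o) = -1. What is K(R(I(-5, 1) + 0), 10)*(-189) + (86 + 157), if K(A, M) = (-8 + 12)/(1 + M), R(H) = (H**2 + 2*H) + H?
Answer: 1917/11 ≈ 174.27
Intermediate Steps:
R(H) = H**2 + 3*H
K(A, M) = 4/(1 + M)
K(R(I(-5, 1) + 0), 10)*(-189) + (86 + 157) = (4/(1 + 10))*(-189) + (86 + 157) = (4/11)*(-189) + 243 = -756/11 + 243 = 1917/11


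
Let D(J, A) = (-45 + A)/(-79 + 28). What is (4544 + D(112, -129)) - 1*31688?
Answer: -461390/17 ≈ -27141.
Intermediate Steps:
D(J, A) = 15/17 - A/51 (D(J, A) = (-45 + A)/(-51) = (-45 + A)*(-1/51) = 15/17 - A/51)
(4544 + D(112, -129)) - 1*31688 = (4544 + (15/17 - 1/51*(-129))) - 1*31688 = (4544 + (15/17 + 43/17)) - 31688 = (4544 + 58/17) - 31688 = 77306/17 - 31688 = -461390/17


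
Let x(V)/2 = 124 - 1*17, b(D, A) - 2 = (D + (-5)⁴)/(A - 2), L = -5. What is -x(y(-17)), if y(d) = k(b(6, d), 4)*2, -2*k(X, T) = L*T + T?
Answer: -214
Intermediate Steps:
b(D, A) = 2 + (625 + D)/(-2 + A) (b(D, A) = 2 + (D + (-5)⁴)/(A - 2) = 2 + (D + 625)/(-2 + A) = 2 + (625 + D)/(-2 + A))
k(X, T) = 2*T (k(X, T) = -(-5*T + T)/2 = -(-2)*T = 2*T)
y(d) = 16 (y(d) = (2*4)*2 = 8*2 = 16)
x(V) = 214 (x(V) = 2*(124 - 1*17) = 2*(124 - 17) = 2*107 = 214)
-x(y(-17)) = -1*214 = -214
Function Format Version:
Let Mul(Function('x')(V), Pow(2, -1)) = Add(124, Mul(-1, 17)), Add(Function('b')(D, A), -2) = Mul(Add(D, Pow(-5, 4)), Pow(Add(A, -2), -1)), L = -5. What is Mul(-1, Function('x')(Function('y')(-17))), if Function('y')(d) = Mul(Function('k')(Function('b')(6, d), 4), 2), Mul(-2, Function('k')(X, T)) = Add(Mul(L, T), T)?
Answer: -214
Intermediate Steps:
Function('b')(D, A) = Add(2, Mul(Pow(Add(-2, A), -1), Add(625, D))) (Function('b')(D, A) = Add(2, Mul(Add(D, Pow(-5, 4)), Pow(Add(A, -2), -1))) = Add(2, Mul(Add(D, 625), Pow(Add(-2, A), -1))) = Add(2, Mul(Add(625, D), Pow(Add(-2, A), -1))) = Add(2, Mul(Pow(Add(-2, A), -1), Add(625, D))))
Function('k')(X, T) = Mul(2, T) (Function('k')(X, T) = Mul(Rational(-1, 2), Add(Mul(-5, T), T)) = Mul(Rational(-1, 2), Mul(-4, T)) = Mul(2, T))
Function('y')(d) = 16 (Function('y')(d) = Mul(Mul(2, 4), 2) = Mul(8, 2) = 16)
Function('x')(V) = 214 (Function('x')(V) = Mul(2, Add(124, Mul(-1, 17))) = Mul(2, Add(124, -17)) = Mul(2, 107) = 214)
Mul(-1, Function('x')(Function('y')(-17))) = Mul(-1, 214) = -214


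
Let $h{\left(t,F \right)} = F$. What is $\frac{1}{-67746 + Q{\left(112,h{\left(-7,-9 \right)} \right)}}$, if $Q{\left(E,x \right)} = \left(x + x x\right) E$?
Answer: $- \frac{1}{59682} \approx -1.6755 \cdot 10^{-5}$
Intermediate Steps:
$Q{\left(E,x \right)} = E \left(x + x^{2}\right)$ ($Q{\left(E,x \right)} = \left(x + x^{2}\right) E = E \left(x + x^{2}\right)$)
$\frac{1}{-67746 + Q{\left(112,h{\left(-7,-9 \right)} \right)}} = \frac{1}{-67746 + 112 \left(-9\right) \left(1 - 9\right)} = \frac{1}{-67746 + 112 \left(-9\right) \left(-8\right)} = \frac{1}{-67746 + 8064} = \frac{1}{-59682} = - \frac{1}{59682}$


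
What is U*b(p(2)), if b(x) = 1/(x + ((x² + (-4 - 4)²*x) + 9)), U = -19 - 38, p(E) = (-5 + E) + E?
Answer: 57/55 ≈ 1.0364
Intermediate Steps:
p(E) = -5 + 2*E
U = -57
b(x) = 1/(9 + x² + 65*x) (b(x) = 1/(x + ((x² + (-8)²*x) + 9)) = 1/(x + ((x² + 64*x) + 9)) = 1/(x + (9 + x² + 64*x)) = 1/(9 + x² + 65*x))
U*b(p(2)) = -57/(9 + (-5 + 2*2)² + 65*(-5 + 2*2)) = -57/(9 + (-5 + 4)² + 65*(-5 + 4)) = -57/(9 + (-1)² + 65*(-1)) = -57/(9 + 1 - 65) = -57/(-55) = -57*(-1/55) = 57/55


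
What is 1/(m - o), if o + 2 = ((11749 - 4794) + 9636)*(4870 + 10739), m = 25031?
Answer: -1/258943886 ≈ -3.8618e-9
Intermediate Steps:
o = 258968917 (o = -2 + ((11749 - 4794) + 9636)*(4870 + 10739) = -2 + (6955 + 9636)*15609 = -2 + 16591*15609 = -2 + 258968919 = 258968917)
1/(m - o) = 1/(25031 - 1*258968917) = 1/(25031 - 258968917) = 1/(-258943886) = -1/258943886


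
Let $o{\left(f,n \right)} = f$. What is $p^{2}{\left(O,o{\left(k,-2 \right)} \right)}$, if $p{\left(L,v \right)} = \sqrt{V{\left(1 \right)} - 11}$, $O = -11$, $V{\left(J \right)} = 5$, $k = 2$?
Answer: $-6$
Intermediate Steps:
$p{\left(L,v \right)} = i \sqrt{6}$ ($p{\left(L,v \right)} = \sqrt{5 - 11} = \sqrt{-6} = i \sqrt{6}$)
$p^{2}{\left(O,o{\left(k,-2 \right)} \right)} = \left(i \sqrt{6}\right)^{2} = -6$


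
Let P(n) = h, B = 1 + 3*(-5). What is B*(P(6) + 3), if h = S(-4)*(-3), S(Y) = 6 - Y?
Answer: 378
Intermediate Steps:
B = -14 (B = 1 - 15 = -14)
h = -30 (h = (6 - 1*(-4))*(-3) = (6 + 4)*(-3) = 10*(-3) = -30)
P(n) = -30
B*(P(6) + 3) = -14*(-30 + 3) = -14*(-27) = 378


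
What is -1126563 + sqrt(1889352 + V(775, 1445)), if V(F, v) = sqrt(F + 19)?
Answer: -1126563 + sqrt(1889352 + sqrt(794)) ≈ -1.1252e+6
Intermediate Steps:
V(F, v) = sqrt(19 + F)
-1126563 + sqrt(1889352 + V(775, 1445)) = -1126563 + sqrt(1889352 + sqrt(19 + 775)) = -1126563 + sqrt(1889352 + sqrt(794))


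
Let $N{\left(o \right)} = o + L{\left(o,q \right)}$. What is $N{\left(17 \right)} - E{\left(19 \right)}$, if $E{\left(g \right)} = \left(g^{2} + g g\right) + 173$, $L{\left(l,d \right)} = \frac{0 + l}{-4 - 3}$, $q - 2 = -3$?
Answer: $- \frac{6163}{7} \approx -880.43$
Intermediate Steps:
$q = -1$ ($q = 2 - 3 = -1$)
$L{\left(l,d \right)} = - \frac{l}{7}$ ($L{\left(l,d \right)} = \frac{l}{-7} = l \left(- \frac{1}{7}\right) = - \frac{l}{7}$)
$N{\left(o \right)} = \frac{6 o}{7}$ ($N{\left(o \right)} = o - \frac{o}{7} = \frac{6 o}{7}$)
$E{\left(g \right)} = 173 + 2 g^{2}$ ($E{\left(g \right)} = \left(g^{2} + g^{2}\right) + 173 = 2 g^{2} + 173 = 173 + 2 g^{2}$)
$N{\left(17 \right)} - E{\left(19 \right)} = \frac{6}{7} \cdot 17 - \left(173 + 2 \cdot 19^{2}\right) = \frac{102}{7} - \left(173 + 2 \cdot 361\right) = \frac{102}{7} - \left(173 + 722\right) = \frac{102}{7} - 895 = - \frac{6163}{7}$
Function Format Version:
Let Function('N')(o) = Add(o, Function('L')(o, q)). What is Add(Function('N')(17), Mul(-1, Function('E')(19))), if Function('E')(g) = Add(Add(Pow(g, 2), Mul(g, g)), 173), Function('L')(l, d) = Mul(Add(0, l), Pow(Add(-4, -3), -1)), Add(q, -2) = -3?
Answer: Rational(-6163, 7) ≈ -880.43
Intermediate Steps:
q = -1 (q = Add(2, -3) = -1)
Function('L')(l, d) = Mul(Rational(-1, 7), l) (Function('L')(l, d) = Mul(l, Pow(-7, -1)) = Mul(l, Rational(-1, 7)) = Mul(Rational(-1, 7), l))
Function('N')(o) = Mul(Rational(6, 7), o) (Function('N')(o) = Add(o, Mul(Rational(-1, 7), o)) = Mul(Rational(6, 7), o))
Function('E')(g) = Add(173, Mul(2, Pow(g, 2))) (Function('E')(g) = Add(Add(Pow(g, 2), Pow(g, 2)), 173) = Add(Mul(2, Pow(g, 2)), 173) = Add(173, Mul(2, Pow(g, 2))))
Add(Function('N')(17), Mul(-1, Function('E')(19))) = Add(Mul(Rational(6, 7), 17), Mul(-1, Add(173, Mul(2, Pow(19, 2))))) = Add(Rational(102, 7), Mul(-1, Add(173, Mul(2, 361)))) = Add(Rational(102, 7), Mul(-1, Add(173, 722))) = Add(Rational(102, 7), Mul(-1, 895)) = Add(Rational(102, 7), -895) = Rational(-6163, 7)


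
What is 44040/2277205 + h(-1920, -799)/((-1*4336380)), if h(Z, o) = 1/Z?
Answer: 73334083732241/3791933267673600 ≈ 0.019340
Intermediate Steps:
44040/2277205 + h(-1920, -799)/((-1*4336380)) = 44040/2277205 + 1/((-1920)*((-1*4336380))) = 44040*(1/2277205) - 1/1920/(-4336380) = 8808/455441 - 1/1920*(-1/4336380) = 8808/455441 + 1/8325849600 = 73334083732241/3791933267673600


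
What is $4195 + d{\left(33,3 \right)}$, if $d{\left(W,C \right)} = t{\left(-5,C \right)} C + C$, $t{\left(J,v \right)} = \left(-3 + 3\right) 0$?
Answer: $4198$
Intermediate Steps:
$t{\left(J,v \right)} = 0$ ($t{\left(J,v \right)} = 0 \cdot 0 = 0$)
$d{\left(W,C \right)} = C$ ($d{\left(W,C \right)} = 0 C + C = 0 + C = C$)
$4195 + d{\left(33,3 \right)} = 4195 + 3 = 4198$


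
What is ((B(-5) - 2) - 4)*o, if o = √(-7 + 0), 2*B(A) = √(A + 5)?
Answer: -6*I*√7 ≈ -15.875*I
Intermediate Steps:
B(A) = √(5 + A)/2 (B(A) = √(A + 5)/2 = √(5 + A)/2)
o = I*√7 (o = √(-7) = I*√7 ≈ 2.6458*I)
((B(-5) - 2) - 4)*o = ((√(5 - 5)/2 - 2) - 4)*(I*√7) = ((√0/2 - 2) - 4)*(I*√7) = (((½)*0 - 2) - 4)*(I*√7) = ((0 - 2) - 4)*(I*√7) = (-2 - 4)*(I*√7) = -6*I*√7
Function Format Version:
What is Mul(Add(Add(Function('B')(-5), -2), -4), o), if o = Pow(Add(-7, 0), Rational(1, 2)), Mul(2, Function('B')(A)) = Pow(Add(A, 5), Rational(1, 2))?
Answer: Mul(-6, I, Pow(7, Rational(1, 2))) ≈ Mul(-15.875, I)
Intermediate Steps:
Function('B')(A) = Mul(Rational(1, 2), Pow(Add(5, A), Rational(1, 2))) (Function('B')(A) = Mul(Rational(1, 2), Pow(Add(A, 5), Rational(1, 2))) = Mul(Rational(1, 2), Pow(Add(5, A), Rational(1, 2))))
o = Mul(I, Pow(7, Rational(1, 2))) (o = Pow(-7, Rational(1, 2)) = Mul(I, Pow(7, Rational(1, 2))) ≈ Mul(2.6458, I))
Mul(Add(Add(Function('B')(-5), -2), -4), o) = Mul(Add(Add(Mul(Rational(1, 2), Pow(Add(5, -5), Rational(1, 2))), -2), -4), Mul(I, Pow(7, Rational(1, 2)))) = Mul(Add(Add(Mul(Rational(1, 2), Pow(0, Rational(1, 2))), -2), -4), Mul(I, Pow(7, Rational(1, 2)))) = Mul(Add(Add(Mul(Rational(1, 2), 0), -2), -4), Mul(I, Pow(7, Rational(1, 2)))) = Mul(Add(Add(0, -2), -4), Mul(I, Pow(7, Rational(1, 2)))) = Mul(Add(-2, -4), Mul(I, Pow(7, Rational(1, 2)))) = Mul(-6, Mul(I, Pow(7, Rational(1, 2)))) = Mul(-6, I, Pow(7, Rational(1, 2)))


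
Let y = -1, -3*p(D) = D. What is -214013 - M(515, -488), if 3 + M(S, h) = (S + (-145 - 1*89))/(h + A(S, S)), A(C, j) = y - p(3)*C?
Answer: -5564541/26 ≈ -2.1402e+5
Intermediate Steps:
p(D) = -D/3
A(C, j) = -1 + C (A(C, j) = -1 - (-1/3*3)*C = -1 - (-1)*C = -1 + C)
M(S, h) = -3 + (-234 + S)/(-1 + S + h) (M(S, h) = -3 + (S + (-145 - 1*89))/(h + (-1 + S)) = -3 + (S + (-145 - 89))/(-1 + S + h) = -3 + (S - 234)/(-1 + S + h) = -3 + (-234 + S)/(-1 + S + h))
-214013 - M(515, -488) = -214013 - (-231 - 3*(-488) - 2*515)/(-1 + 515 - 488) = -214013 - (-231 + 1464 - 1030)/26 = -214013 - 203/26 = -5564541/26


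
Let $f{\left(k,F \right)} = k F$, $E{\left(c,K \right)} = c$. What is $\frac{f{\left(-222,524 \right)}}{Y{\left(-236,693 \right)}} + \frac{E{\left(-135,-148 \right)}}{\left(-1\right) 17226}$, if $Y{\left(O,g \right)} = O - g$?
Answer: $\frac{74221909}{592702} \approx 125.23$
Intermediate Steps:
$f{\left(k,F \right)} = F k$
$\frac{f{\left(-222,524 \right)}}{Y{\left(-236,693 \right)}} + \frac{E{\left(-135,-148 \right)}}{\left(-1\right) 17226} = \frac{524 \left(-222\right)}{-236 - 693} - \frac{135}{\left(-1\right) 17226} = - \frac{116328}{-236 - 693} - \frac{135}{-17226} = - \frac{116328}{-929} - - \frac{5}{638} = \left(-116328\right) \left(- \frac{1}{929}\right) + \frac{5}{638} = \frac{116328}{929} + \frac{5}{638} = \frac{74221909}{592702}$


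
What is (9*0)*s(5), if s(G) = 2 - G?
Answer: 0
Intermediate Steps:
(9*0)*s(5) = (9*0)*(2 - 1*5) = 0*(2 - 5) = 0*(-3) = 0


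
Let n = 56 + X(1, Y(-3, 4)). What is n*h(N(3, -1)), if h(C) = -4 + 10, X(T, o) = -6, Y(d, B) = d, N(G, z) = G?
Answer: 300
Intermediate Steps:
h(C) = 6
n = 50 (n = 56 - 6 = 50)
n*h(N(3, -1)) = 50*6 = 300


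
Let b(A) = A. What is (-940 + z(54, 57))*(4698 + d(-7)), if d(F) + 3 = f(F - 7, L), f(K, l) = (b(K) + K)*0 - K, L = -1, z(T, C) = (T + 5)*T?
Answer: 10576414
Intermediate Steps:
z(T, C) = T*(5 + T) (z(T, C) = (5 + T)*T = T*(5 + T))
f(K, l) = -K (f(K, l) = (K + K)*0 - K = (2*K)*0 - K = 0 - K = -K)
d(F) = 4 - F (d(F) = -3 - (F - 7) = -3 - (-7 + F) = -3 + (7 - F) = 4 - F)
(-940 + z(54, 57))*(4698 + d(-7)) = (-940 + 54*(5 + 54))*(4698 + (4 - 1*(-7))) = (-940 + 54*59)*(4698 + (4 + 7)) = (-940 + 3186)*(4698 + 11) = 2246*4709 = 10576414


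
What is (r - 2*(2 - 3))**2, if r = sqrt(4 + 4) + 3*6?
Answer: 408 + 80*sqrt(2) ≈ 521.14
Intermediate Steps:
r = 18 + 2*sqrt(2) (r = sqrt(8) + 18 = 2*sqrt(2) + 18 = 18 + 2*sqrt(2) ≈ 20.828)
(r - 2*(2 - 3))**2 = ((18 + 2*sqrt(2)) - 2*(2 - 3))**2 = ((18 + 2*sqrt(2)) - 2*(-1))**2 = ((18 + 2*sqrt(2)) + 2)**2 = (20 + 2*sqrt(2))**2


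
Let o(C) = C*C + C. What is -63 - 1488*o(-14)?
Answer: -270879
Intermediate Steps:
o(C) = C + C² (o(C) = C² + C = C + C²)
-63 - 1488*o(-14) = -63 - (-20832)*(1 - 14) = -63 - (-20832)*(-13) = -63 - 1488*182 = -63 - 270816 = -270879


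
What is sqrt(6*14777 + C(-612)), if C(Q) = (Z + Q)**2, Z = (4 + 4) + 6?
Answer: sqrt(446266) ≈ 668.03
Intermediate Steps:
Z = 14 (Z = 8 + 6 = 14)
C(Q) = (14 + Q)**2
sqrt(6*14777 + C(-612)) = sqrt(6*14777 + (14 - 612)**2) = sqrt(88662 + (-598)**2) = sqrt(88662 + 357604) = sqrt(446266)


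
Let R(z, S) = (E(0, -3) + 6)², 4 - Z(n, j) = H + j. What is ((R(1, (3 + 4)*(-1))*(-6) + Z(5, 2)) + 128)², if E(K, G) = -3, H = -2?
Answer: 6084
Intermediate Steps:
Z(n, j) = 6 - j (Z(n, j) = 4 - (-2 + j) = 4 + (2 - j) = 6 - j)
R(z, S) = 9 (R(z, S) = (-3 + 6)² = 3² = 9)
((R(1, (3 + 4)*(-1))*(-6) + Z(5, 2)) + 128)² = ((9*(-6) + (6 - 1*2)) + 128)² = ((-54 + (6 - 2)) + 128)² = ((-54 + 4) + 128)² = (-50 + 128)² = 78² = 6084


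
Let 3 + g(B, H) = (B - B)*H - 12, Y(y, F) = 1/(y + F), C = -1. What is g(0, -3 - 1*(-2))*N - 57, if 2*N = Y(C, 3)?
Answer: -243/4 ≈ -60.750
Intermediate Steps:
Y(y, F) = 1/(F + y)
N = ¼ (N = 1/(2*(3 - 1)) = (½)/2 = (½)*(½) = ¼ ≈ 0.25000)
g(B, H) = -15 (g(B, H) = -3 + ((B - B)*H - 12) = -3 + (0*H - 12) = -3 + (0 - 12) = -3 - 12 = -15)
g(0, -3 - 1*(-2))*N - 57 = -15*¼ - 57 = -15/4 - 57 = -243/4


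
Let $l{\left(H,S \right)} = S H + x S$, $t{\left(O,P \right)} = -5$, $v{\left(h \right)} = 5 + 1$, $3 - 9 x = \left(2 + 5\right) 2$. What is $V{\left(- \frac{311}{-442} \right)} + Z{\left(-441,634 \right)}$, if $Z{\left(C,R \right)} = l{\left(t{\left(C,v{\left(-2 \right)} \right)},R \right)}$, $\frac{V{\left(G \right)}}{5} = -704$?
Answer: $- \frac{67184}{9} \approx -7464.9$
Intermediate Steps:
$x = - \frac{11}{9}$ ($x = \frac{1}{3} - \frac{\left(2 + 5\right) 2}{9} = \frac{1}{3} - \frac{7 \cdot 2}{9} = \frac{1}{3} - \frac{14}{9} = - \frac{11}{9} \approx -1.2222$)
$v{\left(h \right)} = 6$
$V{\left(G \right)} = -3520$ ($V{\left(G \right)} = 5 \left(-704\right) = -3520$)
$l{\left(H,S \right)} = - \frac{11 S}{9} + H S$ ($l{\left(H,S \right)} = S H - \frac{11 S}{9} = H S - \frac{11 S}{9} = - \frac{11 S}{9} + H S$)
$Z{\left(C,R \right)} = - \frac{56 R}{9}$ ($Z{\left(C,R \right)} = \frac{R \left(-11 + 9 \left(-5\right)\right)}{9} = \frac{R \left(-11 - 45\right)}{9} = \frac{1}{9} R \left(-56\right) = - \frac{56 R}{9}$)
$V{\left(- \frac{311}{-442} \right)} + Z{\left(-441,634 \right)} = -3520 - \frac{35504}{9} = - \frac{67184}{9}$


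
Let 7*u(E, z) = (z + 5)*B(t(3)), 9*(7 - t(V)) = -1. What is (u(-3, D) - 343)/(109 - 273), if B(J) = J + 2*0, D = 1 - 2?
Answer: 21353/10332 ≈ 2.0667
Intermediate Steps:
t(V) = 64/9 (t(V) = 7 - 1/9*(-1) = 7 + 1/9 = 64/9)
D = -1
B(J) = J (B(J) = J + 0 = J)
u(E, z) = 320/63 + 64*z/63 (u(E, z) = ((z + 5)*(64/9))/7 = ((5 + z)*(64/9))/7 = (320/9 + 64*z/9)/7 = 320/63 + 64*z/63)
(u(-3, D) - 343)/(109 - 273) = ((320/63 + (64/63)*(-1)) - 343)/(109 - 273) = ((320/63 - 64/63) - 343)/(-164) = (256/63 - 343)*(-1/164) = -21353/63*(-1/164) = 21353/10332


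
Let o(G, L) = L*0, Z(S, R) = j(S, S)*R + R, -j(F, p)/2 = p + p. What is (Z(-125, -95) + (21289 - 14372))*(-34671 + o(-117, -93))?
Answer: 1410346938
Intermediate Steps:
j(F, p) = -4*p (j(F, p) = -2*(p + p) = -4*p)
Z(S, R) = R - 4*R*S (Z(S, R) = (-4*S)*R + R = -4*R*S + R = R - 4*R*S)
o(G, L) = 0
(Z(-125, -95) + (21289 - 14372))*(-34671 + o(-117, -93)) = (-95*(1 - 4*(-125)) + (21289 - 14372))*(-34671 + 0) = (-95*(1 + 500) + 6917)*(-34671) = (-95*501 + 6917)*(-34671) = (-47595 + 6917)*(-34671) = -40678*(-34671) = 1410346938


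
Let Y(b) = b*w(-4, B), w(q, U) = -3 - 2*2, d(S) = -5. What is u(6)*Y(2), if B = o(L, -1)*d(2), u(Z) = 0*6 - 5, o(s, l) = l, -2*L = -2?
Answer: 70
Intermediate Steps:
L = 1 (L = -½*(-2) = 1)
u(Z) = -5 (u(Z) = 0 - 5 = -5)
B = 5 (B = -1*(-5) = 5)
w(q, U) = -7 (w(q, U) = -3 - 4 = -7)
Y(b) = -7*b (Y(b) = b*(-7) = -7*b)
u(6)*Y(2) = -(-35)*2 = -5*(-14) = 70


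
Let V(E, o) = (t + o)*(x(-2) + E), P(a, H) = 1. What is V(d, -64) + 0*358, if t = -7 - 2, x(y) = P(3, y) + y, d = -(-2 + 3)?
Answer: 146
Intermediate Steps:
d = -1 (d = -1*1 = -1)
x(y) = 1 + y
t = -9
V(E, o) = (-1 + E)*(-9 + o) (V(E, o) = (-9 + o)*((1 - 2) + E) = (-9 + o)*(-1 + E) = (-1 + E)*(-9 + o))
V(d, -64) + 0*358 = (9 - 1*(-64) - 9*(-1) - 1*(-64)) + 0*358 = (9 + 64 + 9 + 64) + 0 = 146 + 0 = 146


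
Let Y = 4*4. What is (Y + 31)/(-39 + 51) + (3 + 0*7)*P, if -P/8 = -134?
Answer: 38639/12 ≈ 3219.9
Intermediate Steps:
P = 1072 (P = -8*(-134) = 1072)
Y = 16
(Y + 31)/(-39 + 51) + (3 + 0*7)*P = (16 + 31)/(-39 + 51) + (3 + 0*7)*1072 = 47/12 + (3 + 0)*1072 = 47*(1/12) + 3*1072 = 47/12 + 3216 = 38639/12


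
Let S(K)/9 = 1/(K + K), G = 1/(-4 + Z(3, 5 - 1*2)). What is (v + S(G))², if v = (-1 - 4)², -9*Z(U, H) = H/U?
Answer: 169/4 ≈ 42.250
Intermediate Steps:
Z(U, H) = -H/(9*U)
G = -9/37 (G = 1/(-4 - ⅑*(5 - 1*2)/3) = 1/(-4 - ⅑*(5 - 2)*⅓) = 1/(-4 - ⅑*3*⅓) = 1/(-4 - ⅑) = 1/(-37/9) = -9/37 ≈ -0.24324)
S(K) = 9/(2*K) (S(K) = 9/(K + K) = 9/((2*K)) = 9*(1/(2*K)) = 9/(2*K))
v = 25 (v = (-5)² = 25)
(v + S(G))² = (25 + 9/(2*(-9/37)))² = (25 + (9/2)*(-37/9))² = (25 - 37/2)² = (13/2)² = 169/4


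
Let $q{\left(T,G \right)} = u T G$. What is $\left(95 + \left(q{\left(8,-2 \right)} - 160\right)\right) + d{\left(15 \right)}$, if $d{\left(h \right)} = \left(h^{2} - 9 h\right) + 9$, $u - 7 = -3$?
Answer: $-30$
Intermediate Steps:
$u = 4$ ($u = 7 - 3 = 4$)
$q{\left(T,G \right)} = 4 G T$ ($q{\left(T,G \right)} = 4 T G = 4 G T$)
$d{\left(h \right)} = 9 + h^{2} - 9 h$
$\left(95 + \left(q{\left(8,-2 \right)} - 160\right)\right) + d{\left(15 \right)} = \left(95 - \left(160 + 8 \cdot 8\right)\right) + \left(9 + 15^{2} - 135\right) = \left(95 - 224\right) + \left(9 + 225 - 135\right) = \left(95 - 224\right) + 99 = -129 + 99 = -30$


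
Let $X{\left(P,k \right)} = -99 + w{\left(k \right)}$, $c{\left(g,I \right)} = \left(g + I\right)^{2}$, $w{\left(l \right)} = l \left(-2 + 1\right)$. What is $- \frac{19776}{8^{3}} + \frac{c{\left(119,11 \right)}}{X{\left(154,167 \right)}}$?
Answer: $- \frac{108697}{1064} \approx -102.16$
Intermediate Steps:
$w{\left(l \right)} = - l$ ($w{\left(l \right)} = l \left(-1\right) = - l$)
$c{\left(g,I \right)} = \left(I + g\right)^{2}$
$X{\left(P,k \right)} = -99 - k$
$- \frac{19776}{8^{3}} + \frac{c{\left(119,11 \right)}}{X{\left(154,167 \right)}} = - \frac{19776}{8^{3}} + \frac{\left(11 + 119\right)^{2}}{-99 - 167} = - \frac{19776}{512} + \frac{130^{2}}{-99 - 167} = \left(-19776\right) \frac{1}{512} + \frac{16900}{-266} = - \frac{309}{8} + 16900 \left(- \frac{1}{266}\right) = - \frac{309}{8} - \frac{8450}{133} = - \frac{108697}{1064}$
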